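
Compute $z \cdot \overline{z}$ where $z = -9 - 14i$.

z * conjugate(z) = |z|^2 = a^2 + b^2
= (-9)^2 + (-14)^2 = 277


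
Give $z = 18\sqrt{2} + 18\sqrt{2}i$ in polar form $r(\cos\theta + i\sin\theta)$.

r = |z| = sqrt(a^2 + b^2) = sqrt((18*sqrt(2))^2 + (18*sqrt(2))^2) = sqrt(648 + 648) = sqrt(1296) = 36
θ = arctan(b/a) = arctan(25.4558/25.4558) (quadrant-adjusted) = 45°
z = 36(cos 45° + i sin 45°)


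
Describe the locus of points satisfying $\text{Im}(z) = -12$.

Im(z) = y where z = x + yi; the equation y = -12 is satisfied by all points with that y-coordinate
Locus: Horizontal line y = -12


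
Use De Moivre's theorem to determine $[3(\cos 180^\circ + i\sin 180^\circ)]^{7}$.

By De Moivre: z^n = r^n(cos(nθ) + i sin(nθ))
= 3^7(cos(7*180°) + i sin(7*180°))
= 2187(cos 180° + i sin 180°)
= -2187


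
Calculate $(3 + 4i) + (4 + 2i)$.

(3 + 4) + (4 + 2)i = 7 + 6i


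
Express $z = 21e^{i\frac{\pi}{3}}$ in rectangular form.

a = r cos θ = 21 * 1/2 = 21/2
b = r sin θ = 21 * sqrt(3)/2 = 21*sqrt(3)/2
z = 21/2 + (21*sqrt(3)/2)i


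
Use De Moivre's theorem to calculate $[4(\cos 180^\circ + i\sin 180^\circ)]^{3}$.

By De Moivre: z^n = r^n(cos(nθ) + i sin(nθ))
= 4^3(cos(3*180°) + i sin(3*180°))
= 64(cos 180° + i sin 180°)
= -64


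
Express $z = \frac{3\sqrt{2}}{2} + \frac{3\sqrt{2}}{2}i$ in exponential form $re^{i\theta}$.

r = |z| = sqrt((3*sqrt(2)/2)^2 + (3*sqrt(2)/2)^2) = sqrt(9/2 + 9/2) = sqrt(9) = 3
θ = arctan(b/a) = arctan(2.1213/2.1213) (quadrant-adjusted) = 45° = π/4
z = 3e^(i*π/4)


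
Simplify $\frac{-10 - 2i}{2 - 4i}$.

Multiply numerator and denominator by conjugate (2 + 4i):
= (-10 - 2i)(2 + 4i) / (2^2 + (-4)^2)
= (-12 - 44i) / 20
Divide through by 4: (-3 - 11i) / 5
= -3/5 - (11/5)i


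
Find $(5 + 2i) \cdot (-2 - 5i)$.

(a1*a2 - b1*b2) + (a1*b2 + b1*a2)i
= (-10 - (-10)) + (-25 + (-4))i
= -29i


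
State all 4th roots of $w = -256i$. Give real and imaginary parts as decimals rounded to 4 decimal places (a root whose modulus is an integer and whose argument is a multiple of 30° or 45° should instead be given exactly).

|w| = 256, arg(w) = 270°
Root modulus = 256^(1/4) = 4
Root arguments: θ_k = (270° + 360°k)/4 for k = 0, 1, ..., 3
Compute each root as (root modulus)(cos θ_k + i sin θ_k) using full-precision intermediates, then round to 4 decimal places.
Roots: 1.5307 + 3.6955i, -3.6955 + 1.5307i, -1.5307 - 3.6955i, 3.6955 - 1.5307i


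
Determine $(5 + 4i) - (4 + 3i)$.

(5 - 4) + (4 - 3)i = 1 + i


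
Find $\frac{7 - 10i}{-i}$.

Multiply numerator and denominator by conjugate (i):
= (7 - 10i)(i) / (0^2 + (-1)^2)
= (10 + 7i) / 1
= 10 + 7i


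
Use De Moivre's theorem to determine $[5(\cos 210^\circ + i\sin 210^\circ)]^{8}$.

By De Moivre: z^n = r^n(cos(nθ) + i sin(nθ))
= 5^8(cos(8*210°) + i sin(8*210°))
= 390625(cos 240° + i sin 240°)
= -390625/2 - (390625*sqrt(3)/2)i


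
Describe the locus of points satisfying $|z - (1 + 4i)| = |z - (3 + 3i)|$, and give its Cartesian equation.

|z - z1| = |z - z2| means z is equidistant from z1 and z2,
i.e. the perpendicular bisector of the segment from (1, 4) to (3, 3) (midpoint (2, 7/2)).
With z = x + yi, square both sides:
(x - 1)^2 + (y - 4)^2 = (x - 3)^2 + (y - 3)^2
The x^2 and y^2 terms cancel: 4x + (-2)y = 18 - 17 = 1
Simplify: 4x - 2y = 1
Locus: Perpendicular bisector of the segment from (1, 4) to (3, 3): the line 4x - 2y = 1


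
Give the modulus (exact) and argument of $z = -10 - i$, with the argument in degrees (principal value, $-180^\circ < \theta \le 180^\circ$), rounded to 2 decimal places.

|z| = sqrt((-10)^2 + (-1)^2) = sqrt(101)
arg(z) = arctan(b/a) = arctan(-1/-10) (quadrant-adjusted) = -174.29°


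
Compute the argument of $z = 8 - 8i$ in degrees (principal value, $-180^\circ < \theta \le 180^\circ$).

θ = arctan(b/a) = arctan(-8/8) (quadrant-adjusted) = -45°


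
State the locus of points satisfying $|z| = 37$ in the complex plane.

|z| = 37 means sqrt(x^2 + y^2) = 37
This is a circle of radius 37 centered at the origin


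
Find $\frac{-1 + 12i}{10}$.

Divisor is real, so divide each part by 10:
= -1/10 + (6/5)i


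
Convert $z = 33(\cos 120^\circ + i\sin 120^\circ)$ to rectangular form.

a = r cos θ = 33 * -1/2 = -33/2
b = r sin θ = 33 * sqrt(3)/2 = 33*sqrt(3)/2
z = -33/2 + (33*sqrt(3)/2)i


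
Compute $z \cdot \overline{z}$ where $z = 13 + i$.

z * conjugate(z) = |z|^2 = a^2 + b^2
= 13^2 + 1^2 = 170


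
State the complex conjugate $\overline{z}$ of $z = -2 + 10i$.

If z = a + bi, then conjugate(z) = a - bi
conjugate(-2 + 10i) = -2 - 10i


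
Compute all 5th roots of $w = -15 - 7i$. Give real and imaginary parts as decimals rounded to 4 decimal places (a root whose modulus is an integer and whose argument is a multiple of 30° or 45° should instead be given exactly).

|w| = sqrt(274) ≈ 16.552945, arg(w) ≈ 205.016893°
Root modulus = sqrt(274)^(1/5) ≈ 1.752972
Root arguments: θ_k = (arg(w) + 360°k)/5 for k = 0, 1, ..., 4
Compute each root as (root modulus)(cos θ_k + i sin θ_k) using full-precision intermediates, then round to 4 decimal places.
Roots: 1.3229 + 1.1501i, -0.6850 + 1.6136i, -1.7463 - 0.1529i, -0.3942 - 1.7081i, 1.5026 - 0.9028i


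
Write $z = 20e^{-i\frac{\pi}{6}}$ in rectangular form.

a = r cos θ = 20 * sqrt(3)/2 = 10*sqrt(3)
b = r sin θ = 20 * -1/2 = -10
z = 10*sqrt(3) - 10i


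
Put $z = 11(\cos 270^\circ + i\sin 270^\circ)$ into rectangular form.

a = r cos θ = 11 * 0 = 0
b = r sin θ = 11 * -1 = -11
z = -11i


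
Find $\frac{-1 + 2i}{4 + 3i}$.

Multiply numerator and denominator by conjugate (4 - 3i):
= (-1 + 2i)(4 - 3i) / (4^2 + 3^2)
= (2 + 11i) / 25
= 2/25 + (11/25)i


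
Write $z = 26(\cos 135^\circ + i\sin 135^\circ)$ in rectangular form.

a = r cos θ = 26 * -sqrt(2)/2 = -13*sqrt(2)
b = r sin θ = 26 * sqrt(2)/2 = 13*sqrt(2)
z = -13*sqrt(2) + 13*sqrt(2)i


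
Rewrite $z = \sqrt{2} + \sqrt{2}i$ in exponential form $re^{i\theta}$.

r = |z| = sqrt((sqrt(2))^2 + (sqrt(2))^2) = sqrt(2 + 2) = sqrt(4) = 2
θ = arctan(b/a) = arctan(1.4142/1.4142) (quadrant-adjusted) = 45° = π/4
z = 2e^(i*π/4)


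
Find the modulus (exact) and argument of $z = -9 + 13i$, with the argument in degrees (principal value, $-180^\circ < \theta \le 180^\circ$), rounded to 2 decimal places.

|z| = sqrt((-9)^2 + 13^2) = sqrt(250)
arg(z) = arctan(b/a) = arctan(13/-9) (quadrant-adjusted) = 124.70°


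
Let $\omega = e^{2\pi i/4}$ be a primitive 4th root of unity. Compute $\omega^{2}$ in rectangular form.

ω^2 = e^(2πi·2/4) = e^(i·1π)
= cos(1π) + i sin(1π)
= -1


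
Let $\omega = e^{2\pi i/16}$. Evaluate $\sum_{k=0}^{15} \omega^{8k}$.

Let ζ = ω^8 = e^(2πi·8/16). Since 16 ∤ 8, ζ ≠ 1.
Sum = Σ_{k=0}^{15} ζ^k = (ζ^16 - 1)/(ζ - 1) = (ω^{8·16} - 1)/(ζ - 1) = (1 - 1)/(ζ - 1) = 0


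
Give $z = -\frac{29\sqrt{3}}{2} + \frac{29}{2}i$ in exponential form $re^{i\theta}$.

r = |z| = sqrt((-29*sqrt(3)/2)^2 + (29/2)^2) = sqrt(2523/4 + 841/4) = sqrt(841) = 29
θ = arctan(b/a) = arctan(14.5/-25.1147) (quadrant-adjusted) = 150° = 5π/6
z = 29e^(i*5π/6)


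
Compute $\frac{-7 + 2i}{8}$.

Divisor is real, so divide each part by 8:
= -7/8 + (1/4)i


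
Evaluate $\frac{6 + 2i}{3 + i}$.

Multiply numerator and denominator by conjugate (3 - i):
= (6 + 2i)(3 - i) / (3^2 + 1^2)
= (20) / 10
= 2


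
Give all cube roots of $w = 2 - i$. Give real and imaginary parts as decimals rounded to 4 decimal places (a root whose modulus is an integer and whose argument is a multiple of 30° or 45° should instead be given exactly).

|w| = sqrt(5) ≈ 2.236068, arg(w) ≈ 333.434949°
Root modulus = sqrt(5)^(1/3) ≈ 1.307660
Root arguments: θ_k = (arg(w) + 360°k)/3 for k = 0, 1, ..., 2
Compute each root as (root modulus)(cos θ_k + i sin θ_k) using full-precision intermediates, then round to 4 decimal places.
Roots: -0.4717 + 1.2196i, -0.8204 - 1.0183i, 1.2921 - 0.2013i


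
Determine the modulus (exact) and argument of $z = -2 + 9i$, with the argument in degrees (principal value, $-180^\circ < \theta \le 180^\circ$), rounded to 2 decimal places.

|z| = sqrt((-2)^2 + 9^2) = sqrt(85)
arg(z) = arctan(b/a) = arctan(9/-2) (quadrant-adjusted) = 102.53°


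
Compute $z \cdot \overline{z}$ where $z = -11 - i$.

z * conjugate(z) = |z|^2 = a^2 + b^2
= (-11)^2 + (-1)^2 = 122


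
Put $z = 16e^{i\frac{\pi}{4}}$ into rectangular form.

a = r cos θ = 16 * sqrt(2)/2 = 8*sqrt(2)
b = r sin θ = 16 * sqrt(2)/2 = 8*sqrt(2)
z = 8*sqrt(2) + 8*sqrt(2)i


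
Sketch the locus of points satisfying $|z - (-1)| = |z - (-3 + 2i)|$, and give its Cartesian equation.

|z - z1| = |z - z2| means z is equidistant from z1 and z2,
i.e. the perpendicular bisector of the segment from (-1, 0) to (-3, 2) (midpoint (-2, 1)).
With z = x + yi, square both sides:
(x - (-1))^2 + (y - 0)^2 = (x - (-3))^2 + (y - 2)^2
The x^2 and y^2 terms cancel: -4x + 4y = 13 - 1 = 12
Simplify: x - y = -3
Locus: Perpendicular bisector of the segment from (-1, 0) to (-3, 2): the line x - y = -3


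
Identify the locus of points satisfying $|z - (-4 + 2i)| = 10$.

|z - z0| = r describes a circle centered at z0 with radius r
Here z0 = -4 + 2i and r = 10
Locus: Circle centered at (-4, 2) with radius 10


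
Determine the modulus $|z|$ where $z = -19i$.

|z| = sqrt(a^2 + b^2) = sqrt(0^2 + (-19)^2) = sqrt(361) = 19


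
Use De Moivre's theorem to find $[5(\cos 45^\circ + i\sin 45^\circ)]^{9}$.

By De Moivre: z^n = r^n(cos(nθ) + i sin(nθ))
= 5^9(cos(9*45°) + i sin(9*45°))
= 1953125(cos 45° + i sin 45°)
= 1953125*sqrt(2)/2 + (1953125*sqrt(2)/2)i


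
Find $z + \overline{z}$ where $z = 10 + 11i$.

z + conjugate(z) = (a + bi) + (a - bi) = 2a
= 2 * 10 = 20


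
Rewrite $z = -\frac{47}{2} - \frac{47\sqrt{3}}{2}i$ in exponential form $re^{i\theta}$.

r = |z| = sqrt((-47/2)^2 + (-47*sqrt(3)/2)^2) = sqrt(2209/4 + 6627/4) = sqrt(2209) = 47
θ = arctan(b/a) = arctan(-40.7032/-23.5) (quadrant-adjusted) = -120° = -2π/3
z = 47e^(-i*2π/3)


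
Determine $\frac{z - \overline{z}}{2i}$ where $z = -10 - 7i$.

z - conjugate(z) = 2bi
(z - conjugate(z))/(2i) = 2bi/(2i) = b = -7


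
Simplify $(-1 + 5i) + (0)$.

(-1 + 0) + (5 + 0)i = -1 + 5i


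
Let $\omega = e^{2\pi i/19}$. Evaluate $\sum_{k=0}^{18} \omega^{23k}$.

Let ζ = ω^23 = e^(2πi·23/19). Since 19 ∤ 23, ζ ≠ 1.
Sum = Σ_{k=0}^{18} ζ^k = (ζ^19 - 1)/(ζ - 1) = (ω^{23·19} - 1)/(ζ - 1) = (1 - 1)/(ζ - 1) = 0


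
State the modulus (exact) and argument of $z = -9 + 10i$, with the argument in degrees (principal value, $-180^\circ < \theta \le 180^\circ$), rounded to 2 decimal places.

|z| = sqrt((-9)^2 + 10^2) = sqrt(181)
arg(z) = arctan(b/a) = arctan(10/-9) (quadrant-adjusted) = 131.99°


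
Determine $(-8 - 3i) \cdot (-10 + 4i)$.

(a1*a2 - b1*b2) + (a1*b2 + b1*a2)i
= (80 - (-12)) + (-32 + 30)i
= 92 - 2i


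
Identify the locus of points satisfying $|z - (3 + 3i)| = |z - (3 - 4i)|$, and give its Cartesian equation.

|z - z1| = |z - z2| means z is equidistant from z1 and z2,
i.e. the perpendicular bisector of the segment from (3, 3) to (3, -4) (midpoint (3, -1/2)).
With z = x + yi, square both sides:
(x - 3)^2 + (y - 3)^2 = (x - 3)^2 + (y - (-4))^2
The x^2 and y^2 terms cancel: 0x + (-14)y = 25 - 18 = 7
Simplify: y = -1/2
Locus: Perpendicular bisector of the segment from (3, 3) to (3, -4): the line y = -1/2


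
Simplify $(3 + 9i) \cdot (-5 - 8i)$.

(a1*a2 - b1*b2) + (a1*b2 + b1*a2)i
= (-15 - (-72)) + (-24 + (-45))i
= 57 - 69i


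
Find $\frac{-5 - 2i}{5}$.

Divisor is real, so divide each part by 5:
= -1 - (2/5)i


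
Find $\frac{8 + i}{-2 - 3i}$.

Multiply numerator and denominator by conjugate (-2 + 3i):
= (8 + i)(-2 + 3i) / ((-2)^2 + (-3)^2)
= (-19 + 22i) / 13
= -19/13 + (22/13)i


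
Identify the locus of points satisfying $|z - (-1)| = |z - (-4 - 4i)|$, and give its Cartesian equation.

|z - z1| = |z - z2| means z is equidistant from z1 and z2,
i.e. the perpendicular bisector of the segment from (-1, 0) to (-4, -4) (midpoint (-5/2, -2)).
With z = x + yi, square both sides:
(x - (-1))^2 + (y - 0)^2 = (x - (-4))^2 + (y - (-4))^2
The x^2 and y^2 terms cancel: -6x + (-8)y = 32 - 1 = 31
Simplify: 6x + 8y = -31
Locus: Perpendicular bisector of the segment from (-1, 0) to (-4, -4): the line 6x + 8y = -31


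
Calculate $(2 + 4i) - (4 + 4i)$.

(2 - 4) + (4 - 4)i = -2


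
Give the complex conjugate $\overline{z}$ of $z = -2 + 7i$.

If z = a + bi, then conjugate(z) = a - bi
conjugate(-2 + 7i) = -2 - 7i


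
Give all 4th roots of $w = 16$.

|w| = 16, arg(w) = 0°
Root modulus = 16^(1/4) = 2
Root arguments: θ_k = (0° + 360°k)/4 for k = 0, 1, ..., 3
Roots: 2, 2i, -2, -2i


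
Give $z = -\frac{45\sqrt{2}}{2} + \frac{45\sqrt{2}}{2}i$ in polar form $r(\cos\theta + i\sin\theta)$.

r = |z| = sqrt(a^2 + b^2) = sqrt((-45*sqrt(2)/2)^2 + (45*sqrt(2)/2)^2) = sqrt(2025/2 + 2025/2) = sqrt(2025) = 45
θ = arctan(b/a) = arctan(31.8198/-31.8198) (quadrant-adjusted) = 135°
z = 45(cos 135° + i sin 135°)


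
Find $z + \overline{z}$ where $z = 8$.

z + conjugate(z) = (a + bi) + (a - bi) = 2a
= 2 * 8 = 16


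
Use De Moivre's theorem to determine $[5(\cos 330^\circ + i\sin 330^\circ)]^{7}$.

By De Moivre: z^n = r^n(cos(nθ) + i sin(nθ))
= 5^7(cos(7*330°) + i sin(7*330°))
= 78125(cos 150° + i sin 150°)
= -78125*sqrt(3)/2 + (78125/2)i


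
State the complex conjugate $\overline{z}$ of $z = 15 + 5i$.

If z = a + bi, then conjugate(z) = a - bi
conjugate(15 + 5i) = 15 - 5i


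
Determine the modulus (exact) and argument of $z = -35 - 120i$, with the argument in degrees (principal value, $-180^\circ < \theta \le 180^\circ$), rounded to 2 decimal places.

|z| = sqrt((-35)^2 + (-120)^2) = 125
arg(z) = arctan(b/a) = arctan(-120/-35) (quadrant-adjusted) = -106.26°


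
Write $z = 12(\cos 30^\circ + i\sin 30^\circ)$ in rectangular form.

a = r cos θ = 12 * sqrt(3)/2 = 6*sqrt(3)
b = r sin θ = 12 * 1/2 = 6
z = 6*sqrt(3) + 6i


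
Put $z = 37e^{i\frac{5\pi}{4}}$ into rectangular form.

a = r cos θ = 37 * -sqrt(2)/2 = -37*sqrt(2)/2
b = r sin θ = 37 * -sqrt(2)/2 = -37*sqrt(2)/2
z = -37*sqrt(2)/2 - (37*sqrt(2)/2)i


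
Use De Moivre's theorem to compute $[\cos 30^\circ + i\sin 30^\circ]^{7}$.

By De Moivre: z^n = r^n(cos(nθ) + i sin(nθ))
= 1^7(cos(7*30°) + i sin(7*30°))
= 1(cos 210° + i sin 210°)
= -sqrt(3)/2 - (1/2)i


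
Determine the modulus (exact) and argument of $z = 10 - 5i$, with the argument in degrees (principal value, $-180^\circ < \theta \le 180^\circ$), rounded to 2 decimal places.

|z| = sqrt(10^2 + (-5)^2) = sqrt(125)
arg(z) = arctan(b/a) = arctan(-5/10) (quadrant-adjusted) = -26.57°


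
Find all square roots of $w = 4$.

|w| = 4, arg(w) = 0°
Root modulus = 4^(1/2) = 2
Root arguments: θ_k = (0° + 360°k)/2 for k = 0, 1, ..., 1
Roots: 2, -2


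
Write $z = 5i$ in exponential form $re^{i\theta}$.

r = |z| = sqrt((0)^2 + (5)^2) = sqrt(0 + 25) = sqrt(25) = 5
a = 0 and b > 0, so z lies on the positive imaginary axis: θ = 90° = π/2
z = 5e^(i*π/2)


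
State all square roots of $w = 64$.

|w| = 64, arg(w) = 0°
Root modulus = 64^(1/2) = 8
Root arguments: θ_k = (0° + 360°k)/2 for k = 0, 1, ..., 1
Roots: 8, -8


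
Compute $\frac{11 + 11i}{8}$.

Divisor is real, so divide each part by 8:
= 11/8 + (11/8)i


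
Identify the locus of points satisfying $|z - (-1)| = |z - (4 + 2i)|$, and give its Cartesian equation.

|z - z1| = |z - z2| means z is equidistant from z1 and z2,
i.e. the perpendicular bisector of the segment from (-1, 0) to (4, 2) (midpoint (3/2, 1)).
With z = x + yi, square both sides:
(x - (-1))^2 + (y - 0)^2 = (x - 4)^2 + (y - 2)^2
The x^2 and y^2 terms cancel: 10x + 4y = 20 - 1 = 19
Simplify: 10x + 4y = 19
Locus: Perpendicular bisector of the segment from (-1, 0) to (4, 2): the line 10x + 4y = 19


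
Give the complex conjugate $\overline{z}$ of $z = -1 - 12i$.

If z = a + bi, then conjugate(z) = a - bi
conjugate(-1 - 12i) = -1 + 12i


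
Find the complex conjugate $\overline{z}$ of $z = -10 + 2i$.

If z = a + bi, then conjugate(z) = a - bi
conjugate(-10 + 2i) = -10 - 2i


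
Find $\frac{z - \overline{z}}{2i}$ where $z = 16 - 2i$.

z - conjugate(z) = 2bi
(z - conjugate(z))/(2i) = 2bi/(2i) = b = -2


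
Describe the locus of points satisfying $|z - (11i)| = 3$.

|z - z0| = r describes a circle centered at z0 with radius r
Here z0 = 11i and r = 3
Locus: Circle centered at (0, 11) with radius 3


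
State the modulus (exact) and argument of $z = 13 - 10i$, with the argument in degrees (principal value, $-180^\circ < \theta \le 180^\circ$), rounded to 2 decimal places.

|z| = sqrt(13^2 + (-10)^2) = sqrt(269)
arg(z) = arctan(b/a) = arctan(-10/13) (quadrant-adjusted) = -37.57°


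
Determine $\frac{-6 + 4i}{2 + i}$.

Multiply numerator and denominator by conjugate (2 - i):
= (-6 + 4i)(2 - i) / (2^2 + 1^2)
= (-8 + 14i) / 5
= -8/5 + (14/5)i


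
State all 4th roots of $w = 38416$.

|w| = 38416, arg(w) = 0°
Root modulus = 38416^(1/4) = 14
Root arguments: θ_k = (0° + 360°k)/4 for k = 0, 1, ..., 3
Roots: 14, 14i, -14, -14i


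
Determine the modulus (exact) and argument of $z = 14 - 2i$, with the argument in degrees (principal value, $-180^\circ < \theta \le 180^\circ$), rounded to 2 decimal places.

|z| = sqrt(14^2 + (-2)^2) = sqrt(200)
arg(z) = arctan(b/a) = arctan(-2/14) (quadrant-adjusted) = -8.13°


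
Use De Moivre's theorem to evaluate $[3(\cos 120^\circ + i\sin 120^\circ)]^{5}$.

By De Moivre: z^n = r^n(cos(nθ) + i sin(nθ))
= 3^5(cos(5*120°) + i sin(5*120°))
= 243(cos 240° + i sin 240°)
= -243/2 - (243*sqrt(3)/2)i


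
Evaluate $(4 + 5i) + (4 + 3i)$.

(4 + 4) + (5 + 3)i = 8 + 8i


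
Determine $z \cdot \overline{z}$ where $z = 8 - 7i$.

z * conjugate(z) = |z|^2 = a^2 + b^2
= 8^2 + (-7)^2 = 113


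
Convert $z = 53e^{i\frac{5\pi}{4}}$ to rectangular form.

a = r cos θ = 53 * -sqrt(2)/2 = -53*sqrt(2)/2
b = r sin θ = 53 * -sqrt(2)/2 = -53*sqrt(2)/2
z = -53*sqrt(2)/2 - (53*sqrt(2)/2)i


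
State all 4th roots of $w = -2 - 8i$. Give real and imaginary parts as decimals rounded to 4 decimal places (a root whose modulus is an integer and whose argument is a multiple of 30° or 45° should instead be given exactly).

|w| = sqrt(68) ≈ 8.246211, arg(w) ≈ 255.963757°
Root modulus = sqrt(68)^(1/4) ≈ 1.694586
Root arguments: θ_k = (arg(w) + 360°k)/4 for k = 0, 1, ..., 3
Compute each root as (root modulus)(cos θ_k + i sin θ_k) using full-precision intermediates, then round to 4 decimal places.
Roots: 0.7431 + 1.5230i, -1.5230 + 0.7431i, -0.7431 - 1.5230i, 1.5230 - 0.7431i


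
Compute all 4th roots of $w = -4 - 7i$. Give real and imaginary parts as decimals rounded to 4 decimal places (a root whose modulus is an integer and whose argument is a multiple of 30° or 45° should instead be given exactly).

|w| = sqrt(65) ≈ 8.062258, arg(w) ≈ 240.255119°
Root modulus = sqrt(65)^(1/4) ≈ 1.685055
Root arguments: θ_k = (arg(w) + 360°k)/4 for k = 0, 1, ..., 3
Compute each root as (root modulus)(cos θ_k + i sin θ_k) using full-precision intermediates, then round to 4 decimal places.
Roots: 0.8409 + 1.4602i, -1.4602 + 0.8409i, -0.8409 - 1.4602i, 1.4602 - 0.8409i


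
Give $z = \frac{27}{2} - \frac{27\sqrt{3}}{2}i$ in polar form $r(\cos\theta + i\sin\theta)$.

r = |z| = sqrt(a^2 + b^2) = sqrt((27/2)^2 + (-27*sqrt(3)/2)^2) = sqrt(729/4 + 2187/4) = sqrt(729) = 27
θ = arctan(b/a) = arctan(-23.3827/13.5) (quadrant-adjusted) = 300°
z = 27(cos 300° + i sin 300°)


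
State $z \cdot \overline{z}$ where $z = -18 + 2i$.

z * conjugate(z) = |z|^2 = a^2 + b^2
= (-18)^2 + 2^2 = 328


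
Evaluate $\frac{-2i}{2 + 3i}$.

Multiply numerator and denominator by conjugate (2 - 3i):
= (-2i)(2 - 3i) / (2^2 + 3^2)
= (-6 - 4i) / 13
= -6/13 - (4/13)i


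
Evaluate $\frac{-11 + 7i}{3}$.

Divisor is real, so divide each part by 3:
= -11/3 + (7/3)i


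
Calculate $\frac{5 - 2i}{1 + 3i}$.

Multiply numerator and denominator by conjugate (1 - 3i):
= (5 - 2i)(1 - 3i) / (1^2 + 3^2)
= (-1 - 17i) / 10
= -1/10 - (17/10)i


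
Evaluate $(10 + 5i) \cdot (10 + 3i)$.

(a1*a2 - b1*b2) + (a1*b2 + b1*a2)i
= (100 - 15) + (30 + 50)i
= 85 + 80i


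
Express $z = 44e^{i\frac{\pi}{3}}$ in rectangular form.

a = r cos θ = 44 * 1/2 = 22
b = r sin θ = 44 * sqrt(3)/2 = 22*sqrt(3)
z = 22 + 22*sqrt(3)i


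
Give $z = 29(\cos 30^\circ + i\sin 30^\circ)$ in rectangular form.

a = r cos θ = 29 * sqrt(3)/2 = 29*sqrt(3)/2
b = r sin θ = 29 * 1/2 = 29/2
z = 29*sqrt(3)/2 + (29/2)i


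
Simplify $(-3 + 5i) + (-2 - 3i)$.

(-3 + (-2)) + (5 + (-3))i = -5 + 2i


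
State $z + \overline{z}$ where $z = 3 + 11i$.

z + conjugate(z) = (a + bi) + (a - bi) = 2a
= 2 * 3 = 6


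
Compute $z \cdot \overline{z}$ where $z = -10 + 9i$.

z * conjugate(z) = |z|^2 = a^2 + b^2
= (-10)^2 + 9^2 = 181


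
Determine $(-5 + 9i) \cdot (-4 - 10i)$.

(a1*a2 - b1*b2) + (a1*b2 + b1*a2)i
= (20 - (-90)) + (50 + (-36))i
= 110 + 14i


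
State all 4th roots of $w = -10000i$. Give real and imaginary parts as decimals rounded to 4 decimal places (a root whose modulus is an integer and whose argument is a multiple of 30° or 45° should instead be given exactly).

|w| = 10000, arg(w) = 270°
Root modulus = 10000^(1/4) = 10
Root arguments: θ_k = (270° + 360°k)/4 for k = 0, 1, ..., 3
Compute each root as (root modulus)(cos θ_k + i sin θ_k) using full-precision intermediates, then round to 4 decimal places.
Roots: 3.8268 + 9.2388i, -9.2388 + 3.8268i, -3.8268 - 9.2388i, 9.2388 - 3.8268i


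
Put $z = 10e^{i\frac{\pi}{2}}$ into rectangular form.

a = r cos θ = 10 * 0 = 0
b = r sin θ = 10 * 1 = 10
z = 10i


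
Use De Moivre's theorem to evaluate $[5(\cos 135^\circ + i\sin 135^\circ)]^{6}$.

By De Moivre: z^n = r^n(cos(nθ) + i sin(nθ))
= 5^6(cos(6*135°) + i sin(6*135°))
= 15625(cos 90° + i sin 90°)
= 15625i


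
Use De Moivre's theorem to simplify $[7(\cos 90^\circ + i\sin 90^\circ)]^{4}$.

By De Moivre: z^n = r^n(cos(nθ) + i sin(nθ))
= 7^4(cos(4*90°) + i sin(4*90°))
= 2401(cos 0° + i sin 0°)
= 2401


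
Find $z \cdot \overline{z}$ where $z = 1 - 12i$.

z * conjugate(z) = |z|^2 = a^2 + b^2
= 1^2 + (-12)^2 = 145


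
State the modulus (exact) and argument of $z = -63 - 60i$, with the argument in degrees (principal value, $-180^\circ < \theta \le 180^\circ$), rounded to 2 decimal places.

|z| = sqrt((-63)^2 + (-60)^2) = 87
arg(z) = arctan(b/a) = arctan(-60/-63) (quadrant-adjusted) = -136.40°


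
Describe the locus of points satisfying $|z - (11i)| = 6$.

|z - z0| = r describes a circle centered at z0 with radius r
Here z0 = 11i and r = 6
Locus: Circle centered at (0, 11) with radius 6


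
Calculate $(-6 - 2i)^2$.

(a + bi)^2 = a^2 - b^2 + 2abi
= (-6)^2 - (-2)^2 + 2*(-6)*(-2)i
= 32 + 24i


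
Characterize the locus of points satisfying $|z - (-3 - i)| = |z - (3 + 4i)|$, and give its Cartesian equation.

|z - z1| = |z - z2| means z is equidistant from z1 and z2,
i.e. the perpendicular bisector of the segment from (-3, -1) to (3, 4) (midpoint (0, 3/2)).
With z = x + yi, square both sides:
(x - (-3))^2 + (y - (-1))^2 = (x - 3)^2 + (y - 4)^2
The x^2 and y^2 terms cancel: 12x + 10y = 25 - 10 = 15
Simplify: 12x + 10y = 15
Locus: Perpendicular bisector of the segment from (-3, -1) to (3, 4): the line 12x + 10y = 15


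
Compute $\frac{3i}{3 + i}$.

Multiply numerator and denominator by conjugate (3 - i):
= (3i)(3 - i) / (3^2 + 1^2)
= (3 + 9i) / 10
= 3/10 + (9/10)i


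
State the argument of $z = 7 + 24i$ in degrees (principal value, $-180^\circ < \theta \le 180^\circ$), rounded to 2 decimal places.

θ = arctan(b/a) = arctan(24/7) (quadrant-adjusted) = 73.74°


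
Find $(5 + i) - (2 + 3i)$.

(5 - 2) + (1 - 3)i = 3 - 2i


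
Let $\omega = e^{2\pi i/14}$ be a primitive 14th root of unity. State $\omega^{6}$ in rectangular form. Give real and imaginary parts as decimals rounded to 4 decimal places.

ω^6 = e^(2πi·6/14) = e^(i·6π/7)
= cos(6π/7) + i sin(6π/7)
= -0.9010 + 0.4339i


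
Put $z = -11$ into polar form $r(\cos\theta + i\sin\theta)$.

r = |z| = sqrt(a^2 + b^2) = sqrt((-11)^2 + (0)^2) = sqrt(121 + 0) = sqrt(121) = 11
b = 0 and a < 0, so z lies on the negative real axis: θ = 180°
z = 11(cos 180° + i sin 180°)


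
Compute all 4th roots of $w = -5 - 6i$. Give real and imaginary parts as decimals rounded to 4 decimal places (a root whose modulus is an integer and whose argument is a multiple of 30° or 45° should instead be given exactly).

|w| = sqrt(61) ≈ 7.810250, arg(w) ≈ 230.194429°
Root modulus = sqrt(61)^(1/4) ≈ 1.671730
Root arguments: θ_k = (arg(w) + 360°k)/4 for k = 0, 1, ..., 3
Compute each root as (root modulus)(cos θ_k + i sin θ_k) using full-precision intermediates, then round to 4 decimal places.
Roots: 0.8970 + 1.4107i, -1.4107 + 0.8970i, -0.8970 - 1.4107i, 1.4107 - 0.8970i


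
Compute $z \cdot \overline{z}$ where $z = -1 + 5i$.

z * conjugate(z) = |z|^2 = a^2 + b^2
= (-1)^2 + 5^2 = 26


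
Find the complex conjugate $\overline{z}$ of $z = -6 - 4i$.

If z = a + bi, then conjugate(z) = a - bi
conjugate(-6 - 4i) = -6 + 4i


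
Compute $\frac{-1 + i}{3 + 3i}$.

Multiply numerator and denominator by conjugate (3 - 3i):
= (-1 + i)(3 - 3i) / (3^2 + 3^2)
= (6i) / 18
Divide through by 6: (i) / 3
= 0 + (1/3)i


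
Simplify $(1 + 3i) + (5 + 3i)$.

(1 + 5) + (3 + 3)i = 6 + 6i


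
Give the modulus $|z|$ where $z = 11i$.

|z| = sqrt(a^2 + b^2) = sqrt(0^2 + 11^2) = sqrt(121) = 11


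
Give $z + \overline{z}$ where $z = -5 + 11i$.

z + conjugate(z) = (a + bi) + (a - bi) = 2a
= 2 * (-5) = -10


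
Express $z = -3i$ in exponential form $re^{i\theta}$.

r = |z| = sqrt((0)^2 + (-3)^2) = sqrt(0 + 9) = sqrt(9) = 3
a = 0 and b < 0, so z lies on the negative imaginary axis: θ = -90° = -π/2
z = 3e^(-i*π/2)


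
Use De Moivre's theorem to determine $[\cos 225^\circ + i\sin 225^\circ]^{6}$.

By De Moivre: z^n = r^n(cos(nθ) + i sin(nθ))
= 1^6(cos(6*225°) + i sin(6*225°))
= 1(cos 270° + i sin 270°)
= -i


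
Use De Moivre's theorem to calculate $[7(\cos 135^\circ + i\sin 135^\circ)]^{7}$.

By De Moivre: z^n = r^n(cos(nθ) + i sin(nθ))
= 7^7(cos(7*135°) + i sin(7*135°))
= 823543(cos 225° + i sin 225°)
= -823543*sqrt(2)/2 - (823543*sqrt(2)/2)i


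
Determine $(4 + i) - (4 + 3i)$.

(4 - 4) + (1 - 3)i = -2i


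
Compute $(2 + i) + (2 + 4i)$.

(2 + 2) + (1 + 4)i = 4 + 5i


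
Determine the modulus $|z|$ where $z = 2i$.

|z| = sqrt(a^2 + b^2) = sqrt(0^2 + 2^2) = sqrt(4) = 2


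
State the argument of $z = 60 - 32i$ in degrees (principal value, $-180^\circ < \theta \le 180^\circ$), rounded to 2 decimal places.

θ = arctan(b/a) = arctan(-32/60) (quadrant-adjusted) = -28.07°


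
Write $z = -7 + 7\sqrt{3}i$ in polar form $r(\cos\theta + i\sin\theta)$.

r = |z| = sqrt(a^2 + b^2) = sqrt((-7)^2 + (7*sqrt(3))^2) = sqrt(49 + 147) = sqrt(196) = 14
θ = arctan(b/a) = arctan(12.1244/-7) (quadrant-adjusted) = 120°
z = 14(cos 120° + i sin 120°)


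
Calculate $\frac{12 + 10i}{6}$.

Divisor is real, so divide each part by 6:
= 2 + (5/3)i


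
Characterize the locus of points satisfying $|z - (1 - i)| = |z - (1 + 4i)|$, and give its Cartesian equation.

|z - z1| = |z - z2| means z is equidistant from z1 and z2,
i.e. the perpendicular bisector of the segment from (1, -1) to (1, 4) (midpoint (1, 3/2)).
With z = x + yi, square both sides:
(x - 1)^2 + (y - (-1))^2 = (x - 1)^2 + (y - 4)^2
The x^2 and y^2 terms cancel: 0x + 10y = 17 - 2 = 15
Simplify: y = 3/2
Locus: Perpendicular bisector of the segment from (1, -1) to (1, 4): the line y = 3/2


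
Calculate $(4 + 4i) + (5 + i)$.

(4 + 5) + (4 + 1)i = 9 + 5i


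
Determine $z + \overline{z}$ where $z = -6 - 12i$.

z + conjugate(z) = (a + bi) + (a - bi) = 2a
= 2 * (-6) = -12


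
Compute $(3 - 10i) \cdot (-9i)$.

(a1*a2 - b1*b2) + (a1*b2 + b1*a2)i
= (0 - 90) + (-27 + 0)i
= -90 - 27i


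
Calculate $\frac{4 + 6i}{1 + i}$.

Multiply numerator and denominator by conjugate (1 - i):
= (4 + 6i)(1 - i) / (1^2 + 1^2)
= (10 + 2i) / 2
= 5 + i


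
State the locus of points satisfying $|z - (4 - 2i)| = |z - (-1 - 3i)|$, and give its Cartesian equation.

|z - z1| = |z - z2| means z is equidistant from z1 and z2,
i.e. the perpendicular bisector of the segment from (4, -2) to (-1, -3) (midpoint (3/2, -5/2)).
With z = x + yi, square both sides:
(x - 4)^2 + (y - (-2))^2 = (x - (-1))^2 + (y - (-3))^2
The x^2 and y^2 terms cancel: -10x + (-2)y = 10 - 20 = -10
Simplify: 5x + y = 5
Locus: Perpendicular bisector of the segment from (4, -2) to (-1, -3): the line 5x + y = 5


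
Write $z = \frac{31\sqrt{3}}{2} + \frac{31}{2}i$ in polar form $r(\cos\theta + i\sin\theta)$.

r = |z| = sqrt(a^2 + b^2) = sqrt((31*sqrt(3)/2)^2 + (31/2)^2) = sqrt(2883/4 + 961/4) = sqrt(961) = 31
θ = arctan(b/a) = arctan(15.5/26.8468) (quadrant-adjusted) = 30°
z = 31(cos 30° + i sin 30°)


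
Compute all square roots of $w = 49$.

|w| = 49, arg(w) = 0°
Root modulus = 49^(1/2) = 7
Root arguments: θ_k = (0° + 360°k)/2 for k = 0, 1, ..., 1
Roots: 7, -7


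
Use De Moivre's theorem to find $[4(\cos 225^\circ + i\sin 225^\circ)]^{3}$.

By De Moivre: z^n = r^n(cos(nθ) + i sin(nθ))
= 4^3(cos(3*225°) + i sin(3*225°))
= 64(cos 315° + i sin 315°)
= 32*sqrt(2) - 32*sqrt(2)i


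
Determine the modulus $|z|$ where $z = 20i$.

|z| = sqrt(a^2 + b^2) = sqrt(0^2 + 20^2) = sqrt(400) = 20


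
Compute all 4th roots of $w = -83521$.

|w| = 83521, arg(w) = 180°
Root modulus = 83521^(1/4) = 17
Root arguments: θ_k = (180° + 360°k)/4 for k = 0, 1, ..., 3
Roots: 17*sqrt(2)/2 + (17*sqrt(2)/2)i, -17*sqrt(2)/2 + (17*sqrt(2)/2)i, -17*sqrt(2)/2 - (17*sqrt(2)/2)i, 17*sqrt(2)/2 - (17*sqrt(2)/2)i


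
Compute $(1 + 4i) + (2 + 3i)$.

(1 + 2) + (4 + 3)i = 3 + 7i


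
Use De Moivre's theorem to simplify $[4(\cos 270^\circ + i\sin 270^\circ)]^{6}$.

By De Moivre: z^n = r^n(cos(nθ) + i sin(nθ))
= 4^6(cos(6*270°) + i sin(6*270°))
= 4096(cos 180° + i sin 180°)
= -4096


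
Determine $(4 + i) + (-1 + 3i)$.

(4 + (-1)) + (1 + 3)i = 3 + 4i


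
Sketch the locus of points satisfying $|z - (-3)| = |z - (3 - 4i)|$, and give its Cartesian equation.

|z - z1| = |z - z2| means z is equidistant from z1 and z2,
i.e. the perpendicular bisector of the segment from (-3, 0) to (3, -4) (midpoint (0, -2)).
With z = x + yi, square both sides:
(x - (-3))^2 + (y - 0)^2 = (x - 3)^2 + (y - (-4))^2
The x^2 and y^2 terms cancel: 12x + (-8)y = 25 - 9 = 16
Simplify: 3x - 2y = 4
Locus: Perpendicular bisector of the segment from (-3, 0) to (3, -4): the line 3x - 2y = 4


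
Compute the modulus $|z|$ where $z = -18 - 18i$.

|z| = sqrt(a^2 + b^2) = sqrt((-18)^2 + (-18)^2) = sqrt(648) = sqrt(648)


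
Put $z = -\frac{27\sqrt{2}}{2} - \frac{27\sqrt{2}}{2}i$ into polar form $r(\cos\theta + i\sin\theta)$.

r = |z| = sqrt(a^2 + b^2) = sqrt((-27*sqrt(2)/2)^2 + (-27*sqrt(2)/2)^2) = sqrt(729/2 + 729/2) = sqrt(729) = 27
θ = arctan(b/a) = arctan(-19.0919/-19.0919) (quadrant-adjusted) = 225°
z = 27(cos 225° + i sin 225°)


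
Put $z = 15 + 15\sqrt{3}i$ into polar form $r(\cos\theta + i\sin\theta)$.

r = |z| = sqrt(a^2 + b^2) = sqrt((15)^2 + (15*sqrt(3))^2) = sqrt(225 + 675) = sqrt(900) = 30
θ = arctan(b/a) = arctan(25.9808/15) (quadrant-adjusted) = 60°
z = 30(cos 60° + i sin 60°)


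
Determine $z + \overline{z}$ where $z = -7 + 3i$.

z + conjugate(z) = (a + bi) + (a - bi) = 2a
= 2 * (-7) = -14


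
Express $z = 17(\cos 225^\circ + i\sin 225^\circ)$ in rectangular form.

a = r cos θ = 17 * -sqrt(2)/2 = -17*sqrt(2)/2
b = r sin θ = 17 * -sqrt(2)/2 = -17*sqrt(2)/2
z = -17*sqrt(2)/2 - (17*sqrt(2)/2)i


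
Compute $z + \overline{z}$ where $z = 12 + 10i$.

z + conjugate(z) = (a + bi) + (a - bi) = 2a
= 2 * 12 = 24


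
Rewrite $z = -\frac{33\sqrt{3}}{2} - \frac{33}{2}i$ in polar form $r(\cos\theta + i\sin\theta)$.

r = |z| = sqrt(a^2 + b^2) = sqrt((-33*sqrt(3)/2)^2 + (-33/2)^2) = sqrt(3267/4 + 1089/4) = sqrt(1089) = 33
θ = arctan(b/a) = arctan(-16.5/-28.5788) (quadrant-adjusted) = 210°
z = 33(cos 210° + i sin 210°)


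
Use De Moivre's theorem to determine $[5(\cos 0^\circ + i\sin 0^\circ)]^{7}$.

By De Moivre: z^n = r^n(cos(nθ) + i sin(nθ))
= 5^7(cos(7*0°) + i sin(7*0°))
= 78125(cos 0° + i sin 0°)
= 78125


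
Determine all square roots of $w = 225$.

|w| = 225, arg(w) = 0°
Root modulus = 225^(1/2) = 15
Root arguments: θ_k = (0° + 360°k)/2 for k = 0, 1, ..., 1
Roots: 15, -15


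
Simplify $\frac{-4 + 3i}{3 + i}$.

Multiply numerator and denominator by conjugate (3 - i):
= (-4 + 3i)(3 - i) / (3^2 + 1^2)
= (-9 + 13i) / 10
= -9/10 + (13/10)i


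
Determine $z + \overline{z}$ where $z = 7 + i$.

z + conjugate(z) = (a + bi) + (a - bi) = 2a
= 2 * 7 = 14


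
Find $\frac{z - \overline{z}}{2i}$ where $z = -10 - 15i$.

z - conjugate(z) = 2bi
(z - conjugate(z))/(2i) = 2bi/(2i) = b = -15


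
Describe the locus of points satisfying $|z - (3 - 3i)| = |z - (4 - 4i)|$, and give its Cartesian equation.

|z - z1| = |z - z2| means z is equidistant from z1 and z2,
i.e. the perpendicular bisector of the segment from (3, -3) to (4, -4) (midpoint (7/2, -7/2)).
With z = x + yi, square both sides:
(x - 3)^2 + (y - (-3))^2 = (x - 4)^2 + (y - (-4))^2
The x^2 and y^2 terms cancel: 2x + (-2)y = 32 - 18 = 14
Simplify: x - y = 7
Locus: Perpendicular bisector of the segment from (3, -3) to (4, -4): the line x - y = 7


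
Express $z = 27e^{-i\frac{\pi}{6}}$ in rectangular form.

a = r cos θ = 27 * sqrt(3)/2 = 27*sqrt(3)/2
b = r sin θ = 27 * -1/2 = -27/2
z = 27*sqrt(3)/2 - (27/2)i


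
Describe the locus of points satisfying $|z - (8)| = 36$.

|z - z0| = r describes a circle centered at z0 with radius r
Here z0 = 8 and r = 36
Locus: Circle centered at (8, 0) with radius 36


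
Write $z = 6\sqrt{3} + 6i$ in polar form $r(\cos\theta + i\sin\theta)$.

r = |z| = sqrt(a^2 + b^2) = sqrt((6*sqrt(3))^2 + (6)^2) = sqrt(108 + 36) = sqrt(144) = 12
θ = arctan(b/a) = arctan(6/10.3923) (quadrant-adjusted) = 30°
z = 12(cos 30° + i sin 30°)


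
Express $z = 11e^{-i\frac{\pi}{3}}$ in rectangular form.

a = r cos θ = 11 * 1/2 = 11/2
b = r sin θ = 11 * -sqrt(3)/2 = -11*sqrt(3)/2
z = 11/2 - (11*sqrt(3)/2)i


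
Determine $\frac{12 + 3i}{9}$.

Divisor is real, so divide each part by 9:
= 4/3 + (1/3)i


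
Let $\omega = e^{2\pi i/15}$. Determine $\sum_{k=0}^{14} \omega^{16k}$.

Let ζ = ω^16 = e^(2πi·16/15). Since 15 ∤ 16, ζ ≠ 1.
Sum = Σ_{k=0}^{14} ζ^k = (ζ^15 - 1)/(ζ - 1) = (ω^{16·15} - 1)/(ζ - 1) = (1 - 1)/(ζ - 1) = 0


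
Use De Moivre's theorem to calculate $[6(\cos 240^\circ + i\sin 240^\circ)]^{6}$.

By De Moivre: z^n = r^n(cos(nθ) + i sin(nθ))
= 6^6(cos(6*240°) + i sin(6*240°))
= 46656(cos 0° + i sin 0°)
= 46656


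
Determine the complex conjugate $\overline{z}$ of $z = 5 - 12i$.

If z = a + bi, then conjugate(z) = a - bi
conjugate(5 - 12i) = 5 + 12i


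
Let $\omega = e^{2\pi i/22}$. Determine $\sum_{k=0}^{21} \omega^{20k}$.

Let ζ = ω^20 = e^(2πi·20/22). Since 22 ∤ 20, ζ ≠ 1.
Sum = Σ_{k=0}^{21} ζ^k = (ζ^22 - 1)/(ζ - 1) = (ω^{20·22} - 1)/(ζ - 1) = (1 - 1)/(ζ - 1) = 0


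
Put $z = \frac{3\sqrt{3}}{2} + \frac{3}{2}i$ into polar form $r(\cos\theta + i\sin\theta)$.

r = |z| = sqrt(a^2 + b^2) = sqrt((3*sqrt(3)/2)^2 + (3/2)^2) = sqrt(27/4 + 9/4) = sqrt(9) = 3
θ = arctan(b/a) = arctan(1.5/2.5981) (quadrant-adjusted) = 30°
z = 3(cos 30° + i sin 30°)


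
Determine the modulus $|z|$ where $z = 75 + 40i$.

|z| = sqrt(a^2 + b^2) = sqrt(75^2 + 40^2) = sqrt(7225) = 85


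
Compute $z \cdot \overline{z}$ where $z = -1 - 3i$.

z * conjugate(z) = |z|^2 = a^2 + b^2
= (-1)^2 + (-3)^2 = 10


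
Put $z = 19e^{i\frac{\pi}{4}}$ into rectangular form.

a = r cos θ = 19 * sqrt(2)/2 = 19*sqrt(2)/2
b = r sin θ = 19 * sqrt(2)/2 = 19*sqrt(2)/2
z = 19*sqrt(2)/2 + (19*sqrt(2)/2)i


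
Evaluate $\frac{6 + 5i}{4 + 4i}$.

Multiply numerator and denominator by conjugate (4 - 4i):
= (6 + 5i)(4 - 4i) / (4^2 + 4^2)
= (44 - 4i) / 32
Divide through by 4: (11 - i) / 8
= 11/8 - (1/8)i


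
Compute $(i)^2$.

(a + bi)^2 = a^2 - b^2 + 2abi
= 0^2 - 1^2 + 2*0*1i
= -1


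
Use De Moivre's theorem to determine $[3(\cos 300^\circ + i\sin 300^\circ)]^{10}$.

By De Moivre: z^n = r^n(cos(nθ) + i sin(nθ))
= 3^10(cos(10*300°) + i sin(10*300°))
= 59049(cos 120° + i sin 120°)
= -59049/2 + (59049*sqrt(3)/2)i


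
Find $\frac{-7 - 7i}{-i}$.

Multiply numerator and denominator by conjugate (i):
= (-7 - 7i)(i) / (0^2 + (-1)^2)
= (7 - 7i) / 1
= 7 - 7i


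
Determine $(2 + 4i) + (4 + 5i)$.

(2 + 4) + (4 + 5)i = 6 + 9i


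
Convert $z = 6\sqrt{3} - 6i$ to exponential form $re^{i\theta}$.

r = |z| = sqrt((6*sqrt(3))^2 + (-6)^2) = sqrt(108 + 36) = sqrt(144) = 12
θ = arctan(b/a) = arctan(-6/10.3923) (quadrant-adjusted) = -30° = -π/6
z = 12e^(-i*π/6)


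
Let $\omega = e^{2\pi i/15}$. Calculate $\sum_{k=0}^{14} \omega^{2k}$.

Let ζ = ω^2 = e^(2πi·2/15). Since 15 ∤ 2, ζ ≠ 1.
Sum = Σ_{k=0}^{14} ζ^k = (ζ^15 - 1)/(ζ - 1) = (ω^{2·15} - 1)/(ζ - 1) = (1 - 1)/(ζ - 1) = 0


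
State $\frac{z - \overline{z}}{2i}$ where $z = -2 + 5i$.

z - conjugate(z) = 2bi
(z - conjugate(z))/(2i) = 2bi/(2i) = b = 5


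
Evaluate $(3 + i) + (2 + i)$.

(3 + 2) + (1 + 1)i = 5 + 2i


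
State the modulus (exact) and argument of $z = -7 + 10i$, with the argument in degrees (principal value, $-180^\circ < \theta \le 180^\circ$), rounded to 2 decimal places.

|z| = sqrt((-7)^2 + 10^2) = sqrt(149)
arg(z) = arctan(b/a) = arctan(10/-7) (quadrant-adjusted) = 124.99°


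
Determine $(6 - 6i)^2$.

(a + bi)^2 = a^2 - b^2 + 2abi
= 6^2 - (-6)^2 + 2*6*(-6)i
= -72i


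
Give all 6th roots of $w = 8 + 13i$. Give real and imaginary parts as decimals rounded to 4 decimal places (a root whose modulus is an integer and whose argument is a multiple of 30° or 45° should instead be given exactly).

|w| = sqrt(233) ≈ 15.264338, arg(w) ≈ 58.392498°
Root modulus = sqrt(233)^(1/6) ≈ 1.574997
Root arguments: θ_k = (arg(w) + 360°k)/6 for k = 0, 1, ..., 5
Compute each root as (root modulus)(cos θ_k + i sin θ_k) using full-precision intermediates, then round to 4 decimal places.
Roots: 1.5523 + 0.2662i, 0.5456 + 1.4775i, -1.0067 + 1.2112i, -1.5523 - 0.2662i, -0.5456 - 1.4775i, 1.0067 - 1.2112i


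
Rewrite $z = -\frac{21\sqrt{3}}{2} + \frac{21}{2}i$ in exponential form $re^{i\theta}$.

r = |z| = sqrt((-21*sqrt(3)/2)^2 + (21/2)^2) = sqrt(1323/4 + 441/4) = sqrt(441) = 21
θ = arctan(b/a) = arctan(10.5/-18.1865) (quadrant-adjusted) = 150° = 5π/6
z = 21e^(i*5π/6)


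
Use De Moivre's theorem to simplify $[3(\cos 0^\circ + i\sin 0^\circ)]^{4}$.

By De Moivre: z^n = r^n(cos(nθ) + i sin(nθ))
= 3^4(cos(4*0°) + i sin(4*0°))
= 81(cos 0° + i sin 0°)
= 81


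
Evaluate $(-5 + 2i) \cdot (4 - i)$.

(a1*a2 - b1*b2) + (a1*b2 + b1*a2)i
= (-20 - (-2)) + (5 + 8)i
= -18 + 13i


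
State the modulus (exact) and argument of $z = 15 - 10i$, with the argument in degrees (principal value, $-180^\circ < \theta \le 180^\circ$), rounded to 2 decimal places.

|z| = sqrt(15^2 + (-10)^2) = sqrt(325)
arg(z) = arctan(b/a) = arctan(-10/15) (quadrant-adjusted) = -33.69°
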